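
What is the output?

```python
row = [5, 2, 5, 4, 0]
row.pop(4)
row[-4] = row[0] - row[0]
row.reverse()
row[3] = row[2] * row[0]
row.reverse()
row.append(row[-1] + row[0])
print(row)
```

[8, 2, 5, 4, 12]

pop(4) removes 0 → [5, 2, 5, 4]
row[-4] = row[0]-row[0] = 5-5 = 0 → [0, 2, 5, 4]
reverse → [4, 5, 2, 0]
row[3] = row[2]*row[0] = 2*4 = 8 → [4, 5, 2, 8]
reverse → [8, 2, 5, 4]
append row[-1]+row[0] = 4+8 = 12 → [8, 2, 5, 4, 12]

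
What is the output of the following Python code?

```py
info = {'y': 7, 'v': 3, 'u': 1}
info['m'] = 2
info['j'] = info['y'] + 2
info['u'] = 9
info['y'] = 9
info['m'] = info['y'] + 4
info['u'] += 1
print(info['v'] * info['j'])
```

info['m'] = 2 → {'y': 7, 'v': 3, 'u': 1, 'm': 2}
info['j'] = info['y']+2 = 9 → {'y': 7, 'v': 3, 'u': 1, 'm': 2, 'j': 9}
info['u'] = 9 → {'y': 7, 'v': 3, 'u': 9, 'm': 2, 'j': 9}
info['y'] = 9 → {'y': 9, 'v': 3, 'u': 9, 'm': 2, 'j': 9}
info['m'] = info['y']+4 = 13 → {'y': 9, 'v': 3, 'u': 9, 'm': 13, 'j': 9}
info['u'] = 9+1 = 10 → {'y': 9, 'v': 3, 'u': 10, 'm': 13, 'j': 9}
info['v']*info['j'] = 3*9 = 27

27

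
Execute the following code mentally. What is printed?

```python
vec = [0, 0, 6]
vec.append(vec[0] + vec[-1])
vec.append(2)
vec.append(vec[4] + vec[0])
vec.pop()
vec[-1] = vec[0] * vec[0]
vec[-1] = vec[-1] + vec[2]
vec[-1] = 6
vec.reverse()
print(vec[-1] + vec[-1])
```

append vec[0]+vec[-1] = 0+6 = 6 → [0, 0, 6, 6]
append 2 → [0, 0, 6, 6, 2]
append vec[4]+vec[0] = 2+0 = 2 → [0, 0, 6, 6, 2, 2]
pop() removes 2 → [0, 0, 6, 6, 2]
vec[-1] = vec[0]*vec[0] = 0*0 = 0 → [0, 0, 6, 6, 0]
vec[-1] = vec[-1]+vec[2] = 0+6 = 6 → [0, 0, 6, 6, 6]
vec[-1] = 6 → [0, 0, 6, 6, 6]
reverse → [6, 6, 6, 0, 0]
vec[-1]+vec[-1] = 0+0 = 0

0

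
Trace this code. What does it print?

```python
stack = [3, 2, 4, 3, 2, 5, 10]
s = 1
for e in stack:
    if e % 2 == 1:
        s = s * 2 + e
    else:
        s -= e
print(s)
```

e=3: odd, s = 1*2+3 = 5
e=2: not odd, s = 5-2 = 3
e=4: not odd, s = 3-4 = -1
e=3: odd, s = (-1)*2+3 = 1
e=2: not odd, s = 1-2 = -1
e=5: odd, s = (-1)*2+5 = 3
e=10: not odd, s = 3-10 = -7

-7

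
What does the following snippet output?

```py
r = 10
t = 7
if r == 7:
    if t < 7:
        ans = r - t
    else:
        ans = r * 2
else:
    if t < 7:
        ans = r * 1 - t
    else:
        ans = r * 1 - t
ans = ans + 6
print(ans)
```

9

r=10, t=7
r == 7 is False; t < 7 is False
→ ans = r * 1 - t = 3
ans = 3+6 = 9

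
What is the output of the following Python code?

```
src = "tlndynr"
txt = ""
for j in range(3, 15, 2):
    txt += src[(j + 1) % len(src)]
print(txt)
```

j=3: add src[4]='y' → 'y'
j=5: add src[6]='r' → 'yr'
j=7: add src[1]='l' → 'yrl'
j=9: add src[3]='d' → 'yrld'
j=11: add src[5]='n' → 'yrldn'
j=13: add src[0]='t' → 'yrldnt'

yrldnt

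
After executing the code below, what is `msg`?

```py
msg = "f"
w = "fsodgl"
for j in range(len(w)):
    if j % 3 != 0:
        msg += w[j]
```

j=0: skip
j=1: add 's' → 'fs'
j=2: add 'o' → 'fso'
j=3: skip
j=4: add 'g' → 'fsog'
j=5: add 'l' → 'fsogl'

'fsogl'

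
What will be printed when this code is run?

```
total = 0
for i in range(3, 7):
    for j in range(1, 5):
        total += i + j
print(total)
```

112

i=3,j=1: total = 0+4 = 4
i=3,j=2: total = 4+5 = 9
i=3,j=3: total = 9+6 = 15
i=3,j=4: total = 15+7 = 22
i=4,j=1: total = 22+5 = 27
i=4,j=2: total = 27+6 = 33
i=4,j=3: total = 33+7 = 40
i=4,j=4: total = 40+8 = 48
i=5,j=1: total = 48+6 = 54
i=5,j=2: total = 54+7 = 61
i=5,j=3: total = 61+8 = 69
i=5,j=4: total = 69+9 = 78
i=6,j=1: total = 78+7 = 85
i=6,j=2: total = 85+8 = 93
i=6,j=3: total = 93+9 = 102
i=6,j=4: total = 102+10 = 112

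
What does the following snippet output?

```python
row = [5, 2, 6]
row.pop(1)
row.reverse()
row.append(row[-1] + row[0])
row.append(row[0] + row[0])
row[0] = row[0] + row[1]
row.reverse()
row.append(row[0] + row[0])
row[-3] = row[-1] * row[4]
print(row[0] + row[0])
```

pop(1) removes 2 → [5, 6]
reverse → [6, 5]
append row[-1]+row[0] = 5+6 = 11 → [6, 5, 11]
append row[0]+row[0] = 6+6 = 12 → [6, 5, 11, 12]
row[0] = row[0]+row[1] = 6+5 = 11 → [11, 5, 11, 12]
reverse → [12, 11, 5, 11]
append row[0]+row[0] = 12+12 = 24 → [12, 11, 5, 11, 24]
row[-3] = row[-1]*row[4] = 24*24 = 576 → [12, 11, 576, 11, 24]
row[0]+row[0] = 12+12 = 24

24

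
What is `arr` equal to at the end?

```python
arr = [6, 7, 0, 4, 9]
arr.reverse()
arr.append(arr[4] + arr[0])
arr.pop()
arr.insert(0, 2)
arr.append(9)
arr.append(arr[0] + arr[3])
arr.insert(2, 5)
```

[2, 9, 5, 4, 0, 7, 6, 9, 2]

reverse → [9, 4, 0, 7, 6]
append arr[4]+arr[0] = 6+9 = 15 → [9, 4, 0, 7, 6, 15]
pop() removes 15 → [9, 4, 0, 7, 6]
insert 2 at 0 → [2, 9, 4, 0, 7, 6]
append 9 → [2, 9, 4, 0, 7, 6, 9]
append arr[0]+arr[3] = 2+0 = 2 → [2, 9, 4, 0, 7, 6, 9, 2]
insert 5 at 2 → [2, 9, 5, 4, 0, 7, 6, 9, 2]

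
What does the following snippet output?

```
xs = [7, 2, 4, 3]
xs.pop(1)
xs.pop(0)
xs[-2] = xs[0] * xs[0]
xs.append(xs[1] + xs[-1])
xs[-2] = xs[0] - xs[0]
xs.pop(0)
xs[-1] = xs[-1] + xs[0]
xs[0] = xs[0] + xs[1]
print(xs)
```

pop(1) removes 2 → [7, 4, 3]
pop(0) removes 7 → [4, 3]
xs[-2] = xs[0]*xs[0] = 4*4 = 16 → [16, 3]
append xs[1]+xs[-1] = 3+3 = 6 → [16, 3, 6]
xs[-2] = xs[0]-xs[0] = 16-16 = 0 → [16, 0, 6]
pop(0) removes 16 → [0, 6]
xs[-1] = xs[-1]+xs[0] = 6+0 = 6 → [0, 6]
xs[0] = xs[0]+xs[1] = 0+6 = 6 → [6, 6]

[6, 6]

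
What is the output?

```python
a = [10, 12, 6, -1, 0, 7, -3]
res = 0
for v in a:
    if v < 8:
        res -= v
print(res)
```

v=10: not <8
v=12: not <8
v=6: <8, res = 0-6 = -6
v=-1: <8, res = (-6)-(-1) = -5
v=0: <8, res = (-5)-0 = -5
v=7: <8, res = (-5)-7 = -12
v=-3: <8, res = (-12)-(-3) = -9

-9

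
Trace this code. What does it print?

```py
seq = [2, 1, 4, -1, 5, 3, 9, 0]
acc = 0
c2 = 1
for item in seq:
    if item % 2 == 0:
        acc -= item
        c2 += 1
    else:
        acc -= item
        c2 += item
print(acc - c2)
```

-44

item=2: even, acc = 0-2 = -2; c2=2
item=1: not even, acc = (-2)-1 = -3; c2=3
item=4: even, acc = (-3)-4 = -7; c2=4
item=-1: not even, acc = (-7)-(-1) = -6; c2=3
item=5: not even, acc = (-6)-5 = -11; c2=8
item=3: not even, acc = (-11)-3 = -14; c2=11
item=9: not even, acc = (-14)-9 = -23; c2=20
item=0: even, acc = (-23)-0 = -23; c2=21
acc-c2 = (-23)-21 = -44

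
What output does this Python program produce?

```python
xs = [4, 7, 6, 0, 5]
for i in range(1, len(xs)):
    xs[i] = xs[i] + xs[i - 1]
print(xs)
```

i=1: xs[1] = 7+4 = 11 → [4, 11, 6, 0, 5]
i=2: xs[2] = 6+11 = 17 → [4, 11, 17, 0, 5]
i=3: xs[3] = 0+17 = 17 → [4, 11, 17, 17, 5]
i=4: xs[4] = 5+17 = 22 → [4, 11, 17, 17, 22]

[4, 11, 17, 17, 22]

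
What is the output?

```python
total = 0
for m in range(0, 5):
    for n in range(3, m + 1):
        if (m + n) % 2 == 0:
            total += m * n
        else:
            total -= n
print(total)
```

22

m=3,n=3: even sum, total = 0+9 = 9
m=4,n=3: odd sum, total = 9-3 = 6
m=4,n=4: even sum, total = 6+16 = 22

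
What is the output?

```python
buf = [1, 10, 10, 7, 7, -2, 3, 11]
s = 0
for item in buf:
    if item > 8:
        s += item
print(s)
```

31

item=1: not >8
item=10: >8, s = 0+10 = 10
item=10: >8, s = 10+10 = 20
item=7: not >8
item=7: not >8
item=-2: not >8
item=3: not >8
item=11: >8, s = 20+11 = 31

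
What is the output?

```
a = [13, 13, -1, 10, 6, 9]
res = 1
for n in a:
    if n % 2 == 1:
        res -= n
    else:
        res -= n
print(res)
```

n=13: odd, res = 1-13 = -12
n=13: odd, res = (-12)-13 = -25
n=-1: odd, res = (-25)-(-1) = -24
n=10: not odd, res = (-24)-10 = -34
n=6: not odd, res = (-34)-6 = -40
n=9: odd, res = (-40)-9 = -49

-49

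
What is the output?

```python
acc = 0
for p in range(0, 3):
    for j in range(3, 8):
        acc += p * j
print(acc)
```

p=0,j=3: acc = 0+0 = 0
p=0,j=4: acc = 0+0 = 0
p=0,j=5: acc = 0+0 = 0
p=0,j=6: acc = 0+0 = 0
p=0,j=7: acc = 0+0 = 0
p=1,j=3: acc = 0+3 = 3
p=1,j=4: acc = 3+4 = 7
p=1,j=5: acc = 7+5 = 12
p=1,j=6: acc = 12+6 = 18
p=1,j=7: acc = 18+7 = 25
p=2,j=3: acc = 25+6 = 31
p=2,j=4: acc = 31+8 = 39
p=2,j=5: acc = 39+10 = 49
p=2,j=6: acc = 49+12 = 61
p=2,j=7: acc = 61+14 = 75

75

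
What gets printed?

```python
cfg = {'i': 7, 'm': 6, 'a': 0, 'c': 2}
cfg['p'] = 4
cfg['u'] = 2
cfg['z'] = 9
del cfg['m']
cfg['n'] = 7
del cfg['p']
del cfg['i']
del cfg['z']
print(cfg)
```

cfg['p'] = 4 → {'i': 7, 'm': 6, 'a': 0, 'c': 2, 'p': 4}
cfg['u'] = 2 → {'i': 7, 'm': 6, 'a': 0, 'c': 2, 'p': 4, 'u': 2}
cfg['z'] = 9 → {'i': 7, 'm': 6, 'a': 0, 'c': 2, 'p': 4, 'u': 2, 'z': 9}
del 'm' → {'i': 7, 'a': 0, 'c': 2, 'p': 4, 'u': 2, 'z': 9}
cfg['n'] = 7 → {'i': 7, 'a': 0, 'c': 2, 'p': 4, 'u': 2, 'z': 9, 'n': 7}
del 'p' → {'i': 7, 'a': 0, 'c': 2, 'u': 2, 'z': 9, 'n': 7}
del 'i' → {'a': 0, 'c': 2, 'u': 2, 'z': 9, 'n': 7}
del 'z' → {'a': 0, 'c': 2, 'u': 2, 'n': 7}

{'a': 0, 'c': 2, 'u': 2, 'n': 7}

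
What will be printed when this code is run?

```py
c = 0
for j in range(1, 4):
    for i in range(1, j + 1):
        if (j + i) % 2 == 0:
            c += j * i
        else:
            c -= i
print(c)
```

14

j=1,i=1: even sum, c = 0+1 = 1
j=2,i=1: odd sum, c = 1-1 = 0
j=2,i=2: even sum, c = 0+4 = 4
j=3,i=1: even sum, c = 4+3 = 7
j=3,i=2: odd sum, c = 7-2 = 5
j=3,i=3: even sum, c = 5+9 = 14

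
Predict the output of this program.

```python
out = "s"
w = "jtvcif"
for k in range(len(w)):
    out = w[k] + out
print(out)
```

ficvtjs

k=0: prepend 'j' → 'js'
k=1: prepend 't' → 'tjs'
k=2: prepend 'v' → 'vtjs'
k=3: prepend 'c' → 'cvtjs'
k=4: prepend 'i' → 'icvtjs'
k=5: prepend 'f' → 'ficvtjs'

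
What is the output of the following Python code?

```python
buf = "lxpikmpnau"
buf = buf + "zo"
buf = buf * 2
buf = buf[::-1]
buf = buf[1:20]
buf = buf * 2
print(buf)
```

+ 'zo' → 'lxpikmpnauzo'
repeat ×2 → 'lxpikmpnauzolxpikmpnauzo'
reverse → 'ozuanpmkipxlozuanpmkipxl'
slice [1:20] → 'zuanpmkipxlozuanpmk'
repeat ×2 → 'zuanpmkipxlozuanpmkzuanpmkipxlozuanpmk'

zuanpmkipxlozuanpmkzuanpmkipxlozuanpmk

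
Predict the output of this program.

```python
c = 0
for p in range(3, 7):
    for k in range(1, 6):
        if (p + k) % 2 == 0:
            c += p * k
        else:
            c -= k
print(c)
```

102

p=3,k=1: even sum, c = 0+3 = 3
p=3,k=2: odd sum, c = 3-2 = 1
p=3,k=3: even sum, c = 1+9 = 10
p=3,k=4: odd sum, c = 10-4 = 6
p=3,k=5: even sum, c = 6+15 = 21
p=4,k=1: odd sum, c = 21-1 = 20
p=4,k=2: even sum, c = 20+8 = 28
p=4,k=3: odd sum, c = 28-3 = 25
p=4,k=4: even sum, c = 25+16 = 41
p=4,k=5: odd sum, c = 41-5 = 36
p=5,k=1: even sum, c = 36+5 = 41
p=5,k=2: odd sum, c = 41-2 = 39
p=5,k=3: even sum, c = 39+15 = 54
p=5,k=4: odd sum, c = 54-4 = 50
p=5,k=5: even sum, c = 50+25 = 75
p=6,k=1: odd sum, c = 75-1 = 74
p=6,k=2: even sum, c = 74+12 = 86
p=6,k=3: odd sum, c = 86-3 = 83
p=6,k=4: even sum, c = 83+24 = 107
p=6,k=5: odd sum, c = 107-5 = 102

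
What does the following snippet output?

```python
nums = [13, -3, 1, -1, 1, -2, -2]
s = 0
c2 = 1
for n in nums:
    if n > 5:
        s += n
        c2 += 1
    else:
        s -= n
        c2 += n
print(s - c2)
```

23

n=13: >5, s = 0+13 = 13; c2=2
n=-3: not >5, s = 13-(-3) = 16; c2=-1
n=1: not >5, s = 16-1 = 15; c2=0
n=-1: not >5, s = 15-(-1) = 16; c2=-1
n=1: not >5, s = 16-1 = 15; c2=0
n=-2: not >5, s = 15-(-2) = 17; c2=-2
n=-2: not >5, s = 17-(-2) = 19; c2=-4
s-c2 = 19-(-4) = 23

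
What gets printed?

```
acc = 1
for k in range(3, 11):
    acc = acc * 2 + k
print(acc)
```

k=3: acc = 1*2+3 = 5
k=4: acc = 5*2+4 = 14
k=5: acc = 14*2+5 = 33
k=6: acc = 33*2+6 = 72
k=7: acc = 72*2+7 = 151
k=8: acc = 151*2+8 = 310
k=9: acc = 310*2+9 = 629
k=10: acc = 629*2+10 = 1268

1268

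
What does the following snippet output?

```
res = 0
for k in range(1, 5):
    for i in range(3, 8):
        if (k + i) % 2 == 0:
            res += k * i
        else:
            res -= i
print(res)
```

k=1,i=3: even sum, res = 0+3 = 3
k=1,i=4: odd sum, res = 3-4 = -1
k=1,i=5: even sum, res = (-1)+5 = 4
k=1,i=6: odd sum, res = 4-6 = -2
k=1,i=7: even sum, res = (-2)+7 = 5
k=2,i=3: odd sum, res = 5-3 = 2
k=2,i=4: even sum, res = 2+8 = 10
k=2,i=5: odd sum, res = 10-5 = 5
k=2,i=6: even sum, res = 5+12 = 17
k=2,i=7: odd sum, res = 17-7 = 10
k=3,i=3: even sum, res = 10+9 = 19
k=3,i=4: odd sum, res = 19-4 = 15
k=3,i=5: even sum, res = 15+15 = 30
k=3,i=6: odd sum, res = 30-6 = 24
k=3,i=7: even sum, res = 24+21 = 45
k=4,i=3: odd sum, res = 45-3 = 42
k=4,i=4: even sum, res = 42+16 = 58
k=4,i=5: odd sum, res = 58-5 = 53
k=4,i=6: even sum, res = 53+24 = 77
k=4,i=7: odd sum, res = 77-7 = 70

70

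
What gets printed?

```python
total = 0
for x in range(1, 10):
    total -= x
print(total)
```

x=1: total = 0-1 = -1
x=2: total = (-1)-2 = -3
x=3: total = (-3)-3 = -6
x=4: total = (-6)-4 = -10
x=5: total = (-10)-5 = -15
x=6: total = (-15)-6 = -21
x=7: total = (-21)-7 = -28
x=8: total = (-28)-8 = -36
x=9: total = (-36)-9 = -45

-45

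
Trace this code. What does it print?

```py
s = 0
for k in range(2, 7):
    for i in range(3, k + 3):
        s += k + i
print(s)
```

k=2,i=3: s = 0+5 = 5
k=2,i=4: s = 5+6 = 11
k=3,i=3: s = 11+6 = 17
k=3,i=4: s = 17+7 = 24
k=3,i=5: s = 24+8 = 32
k=4,i=3: s = 32+7 = 39
k=4,i=4: s = 39+8 = 47
k=4,i=5: s = 47+9 = 56
k=4,i=6: s = 56+10 = 66
k=5,i=3: s = 66+8 = 74
k=5,i=4: s = 74+9 = 83
k=5,i=5: s = 83+10 = 93
k=5,i=6: s = 93+11 = 104
k=5,i=7: s = 104+12 = 116
k=6,i=3: s = 116+9 = 125
k=6,i=4: s = 125+10 = 135
k=6,i=5: s = 135+11 = 146
k=6,i=6: s = 146+12 = 158
k=6,i=7: s = 158+13 = 171
k=6,i=8: s = 171+14 = 185

185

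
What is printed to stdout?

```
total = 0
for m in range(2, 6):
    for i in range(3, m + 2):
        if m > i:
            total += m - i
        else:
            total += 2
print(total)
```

m=2,i=3: not 2>3, total = 0+2 = 2
m=3,i=3: not 3>3, total = 2+2 = 4
m=3,i=4: not 3>4, total = 4+2 = 6
m=4,i=3: 4>3, total = 6+1 = 7
m=4,i=4: not 4>4, total = 7+2 = 9
m=4,i=5: not 4>5, total = 9+2 = 11
m=5,i=3: 5>3, total = 11+2 = 13
m=5,i=4: 5>4, total = 13+1 = 14
m=5,i=5: not 5>5, total = 14+2 = 16
m=5,i=6: not 5>6, total = 16+2 = 18

18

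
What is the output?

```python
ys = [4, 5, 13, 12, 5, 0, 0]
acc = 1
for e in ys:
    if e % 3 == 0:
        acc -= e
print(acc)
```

-11

e=4: not %3==0
e=5: not %3==0
e=13: not %3==0
e=12: %3==0, acc = 1-12 = -11
e=5: not %3==0
e=0: %3==0, acc = (-11)-0 = -11
e=0: %3==0, acc = (-11)-0 = -11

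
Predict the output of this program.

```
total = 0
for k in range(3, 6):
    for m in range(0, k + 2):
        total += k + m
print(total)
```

120

k=3,m=0: total = 0+3 = 3
k=3,m=1: total = 3+4 = 7
k=3,m=2: total = 7+5 = 12
k=3,m=3: total = 12+6 = 18
k=3,m=4: total = 18+7 = 25
k=4,m=0: total = 25+4 = 29
k=4,m=1: total = 29+5 = 34
k=4,m=2: total = 34+6 = 40
k=4,m=3: total = 40+7 = 47
k=4,m=4: total = 47+8 = 55
k=4,m=5: total = 55+9 = 64
k=5,m=0: total = 64+5 = 69
k=5,m=1: total = 69+6 = 75
k=5,m=2: total = 75+7 = 82
k=5,m=3: total = 82+8 = 90
k=5,m=4: total = 90+9 = 99
k=5,m=5: total = 99+10 = 109
k=5,m=6: total = 109+11 = 120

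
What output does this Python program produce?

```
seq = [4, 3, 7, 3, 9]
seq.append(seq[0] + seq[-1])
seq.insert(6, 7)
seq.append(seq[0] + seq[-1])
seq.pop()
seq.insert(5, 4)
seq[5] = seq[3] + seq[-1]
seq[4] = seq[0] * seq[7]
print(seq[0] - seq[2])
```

append seq[0]+seq[-1] = 4+9 = 13 → [4, 3, 7, 3, 9, 13]
insert 7 at 6 → [4, 3, 7, 3, 9, 13, 7]
append seq[0]+seq[-1] = 4+7 = 11 → [4, 3, 7, 3, 9, 13, 7, 11]
pop() removes 11 → [4, 3, 7, 3, 9, 13, 7]
insert 4 at 5 → [4, 3, 7, 3, 9, 4, 13, 7]
seq[5] = seq[3]+seq[-1] = 3+7 = 10 → [4, 3, 7, 3, 9, 10, 13, 7]
seq[4] = seq[0]*seq[7] = 4*7 = 28 → [4, 3, 7, 3, 28, 10, 13, 7]
seq[0]-seq[2] = 4-7 = -3

-3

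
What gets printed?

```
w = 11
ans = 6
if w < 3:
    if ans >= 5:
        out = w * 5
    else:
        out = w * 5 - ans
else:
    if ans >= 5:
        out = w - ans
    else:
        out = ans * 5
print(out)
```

5

w=11, ans=6
w < 3 is False; ans >= 5 is True
→ out = w - ans = 5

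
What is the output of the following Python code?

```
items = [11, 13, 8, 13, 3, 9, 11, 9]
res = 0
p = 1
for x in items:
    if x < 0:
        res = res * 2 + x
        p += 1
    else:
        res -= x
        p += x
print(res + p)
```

1

x=11: not <0, res = 0-11 = -11; p=12
x=13: not <0, res = (-11)-13 = -24; p=25
x=8: not <0, res = (-24)-8 = -32; p=33
x=13: not <0, res = (-32)-13 = -45; p=46
x=3: not <0, res = (-45)-3 = -48; p=49
x=9: not <0, res = (-48)-9 = -57; p=58
x=11: not <0, res = (-57)-11 = -68; p=69
x=9: not <0, res = (-68)-9 = -77; p=78
res+p = (-77)+78 = 1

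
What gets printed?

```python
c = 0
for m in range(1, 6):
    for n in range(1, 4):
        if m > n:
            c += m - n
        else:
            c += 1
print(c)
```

m=1,n=1: not 1>1, c = 0+1 = 1
m=1,n=2: not 1>2, c = 1+1 = 2
m=1,n=3: not 1>3, c = 2+1 = 3
m=2,n=1: 2>1, c = 3+1 = 4
m=2,n=2: not 2>2, c = 4+1 = 5
m=2,n=3: not 2>3, c = 5+1 = 6
m=3,n=1: 3>1, c = 6+2 = 8
m=3,n=2: 3>2, c = 8+1 = 9
m=3,n=3: not 3>3, c = 9+1 = 10
m=4,n=1: 4>1, c = 10+3 = 13
m=4,n=2: 4>2, c = 13+2 = 15
m=4,n=3: 4>3, c = 15+1 = 16
m=5,n=1: 5>1, c = 16+4 = 20
m=5,n=2: 5>2, c = 20+3 = 23
m=5,n=3: 5>3, c = 23+2 = 25

25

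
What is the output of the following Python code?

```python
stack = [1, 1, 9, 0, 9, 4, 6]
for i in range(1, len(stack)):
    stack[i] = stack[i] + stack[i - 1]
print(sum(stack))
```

99

i=1: stack[1] = 1+1 = 2 → [1, 2, 9, 0, 9, 4, 6]
i=2: stack[2] = 9+2 = 11 → [1, 2, 11, 0, 9, 4, 6]
i=3: stack[3] = 0+11 = 11 → [1, 2, 11, 11, 9, 4, 6]
i=4: stack[4] = 9+11 = 20 → [1, 2, 11, 11, 20, 4, 6]
i=5: stack[5] = 4+20 = 24 → [1, 2, 11, 11, 20, 24, 6]
i=6: stack[6] = 6+24 = 30 → [1, 2, 11, 11, 20, 24, 30]
sum = 99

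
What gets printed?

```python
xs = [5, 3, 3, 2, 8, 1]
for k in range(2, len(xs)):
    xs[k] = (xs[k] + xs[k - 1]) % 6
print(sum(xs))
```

k=2: xs[2] = (3+3)%6 = 0 → [5, 3, 0, 2, 8, 1]
k=3: xs[3] = (2+0)%6 = 2 → [5, 3, 0, 2, 8, 1]
k=4: xs[4] = (8+2)%6 = 4 → [5, 3, 0, 2, 4, 1]
k=5: xs[5] = (1+4)%6 = 5 → [5, 3, 0, 2, 4, 5]
sum = 19

19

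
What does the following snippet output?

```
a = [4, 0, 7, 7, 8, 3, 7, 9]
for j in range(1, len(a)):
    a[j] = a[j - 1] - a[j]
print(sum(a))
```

j=1: a[1] = 4-0 = 4 → [4, 4, 7, 7, 8, 3, 7, 9]
j=2: a[2] = 4-7 = -3 → [4, 4, -3, 7, 8, 3, 7, 9]
j=3: a[3] = (-3)-7 = -10 → [4, 4, -3, -10, 8, 3, 7, 9]
j=4: a[4] = (-10)-8 = -18 → [4, 4, -3, -10, -18, 3, 7, 9]
j=5: a[5] = (-18)-3 = -21 → [4, 4, -3, -10, -18, -21, 7, 9]
j=6: a[6] = (-21)-7 = -28 → [4, 4, -3, -10, -18, -21, -28, 9]
j=7: a[7] = (-28)-9 = -37 → [4, 4, -3, -10, -18, -21, -28, -37]
sum = -109

-109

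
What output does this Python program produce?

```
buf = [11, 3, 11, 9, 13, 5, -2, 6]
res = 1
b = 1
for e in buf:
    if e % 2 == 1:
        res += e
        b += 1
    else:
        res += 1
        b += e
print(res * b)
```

605

e=11: odd, res = 1+11 = 12; b=2
e=3: odd, res = 12+3 = 15; b=3
e=11: odd, res = 15+11 = 26; b=4
e=9: odd, res = 26+9 = 35; b=5
e=13: odd, res = 35+13 = 48; b=6
e=5: odd, res = 48+5 = 53; b=7
e=-2: not odd, res = 53+1 = 54; b=5
e=6: not odd, res = 54+1 = 55; b=11
res*b = 55*11 = 605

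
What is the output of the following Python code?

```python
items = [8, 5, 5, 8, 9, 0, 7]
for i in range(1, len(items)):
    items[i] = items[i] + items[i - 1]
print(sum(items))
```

177

i=1: items[1] = 5+8 = 13 → [8, 13, 5, 8, 9, 0, 7]
i=2: items[2] = 5+13 = 18 → [8, 13, 18, 8, 9, 0, 7]
i=3: items[3] = 8+18 = 26 → [8, 13, 18, 26, 9, 0, 7]
i=4: items[4] = 9+26 = 35 → [8, 13, 18, 26, 35, 0, 7]
i=5: items[5] = 0+35 = 35 → [8, 13, 18, 26, 35, 35, 7]
i=6: items[6] = 7+35 = 42 → [8, 13, 18, 26, 35, 35, 42]
sum = 177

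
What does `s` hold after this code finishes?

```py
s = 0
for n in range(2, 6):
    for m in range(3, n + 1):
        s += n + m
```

48

n=3,m=3: s = 0+6 = 6
n=4,m=3: s = 6+7 = 13
n=4,m=4: s = 13+8 = 21
n=5,m=3: s = 21+8 = 29
n=5,m=4: s = 29+9 = 38
n=5,m=5: s = 38+10 = 48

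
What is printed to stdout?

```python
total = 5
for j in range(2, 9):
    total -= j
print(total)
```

j=2: total = 5-2 = 3
j=3: total = 3-3 = 0
j=4: total = 0-4 = -4
j=5: total = (-4)-5 = -9
j=6: total = (-9)-6 = -15
j=7: total = (-15)-7 = -22
j=8: total = (-22)-8 = -30

-30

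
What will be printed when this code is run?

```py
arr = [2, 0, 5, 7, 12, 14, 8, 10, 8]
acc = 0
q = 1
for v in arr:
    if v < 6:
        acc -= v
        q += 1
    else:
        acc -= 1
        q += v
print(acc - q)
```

v=2: <6, acc = 0-2 = -2; q=2
v=0: <6, acc = (-2)-0 = -2; q=3
v=5: <6, acc = (-2)-5 = -7; q=4
v=7: not <6, acc = (-7)-1 = -8; q=11
v=12: not <6, acc = (-8)-1 = -9; q=23
v=14: not <6, acc = (-9)-1 = -10; q=37
v=8: not <6, acc = (-10)-1 = -11; q=45
v=10: not <6, acc = (-11)-1 = -12; q=55
v=8: not <6, acc = (-12)-1 = -13; q=63
acc-q = (-13)-63 = -76

-76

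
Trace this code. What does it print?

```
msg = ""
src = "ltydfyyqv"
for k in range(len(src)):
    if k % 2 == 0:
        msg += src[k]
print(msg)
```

k=0: add 'l' → 'l'
k=1: skip
k=2: add 'y' → 'ly'
k=3: skip
k=4: add 'f' → 'lyf'
k=5: skip
k=6: add 'y' → 'lyfy'
k=7: skip
k=8: add 'v' → 'lyfyv'

lyfyv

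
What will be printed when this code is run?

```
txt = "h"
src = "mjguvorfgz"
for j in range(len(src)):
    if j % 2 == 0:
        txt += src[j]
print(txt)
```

hmgvrg

j=0: add 'm' → 'hm'
j=1: skip
j=2: add 'g' → 'hmg'
j=3: skip
j=4: add 'v' → 'hmgv'
j=5: skip
j=6: add 'r' → 'hmgvr'
j=7: skip
j=8: add 'g' → 'hmgvrg'
j=9: skip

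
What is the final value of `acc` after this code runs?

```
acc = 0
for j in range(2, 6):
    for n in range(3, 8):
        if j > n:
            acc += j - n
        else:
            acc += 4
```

j=2,n=3: not 2>3, acc = 0+4 = 4
j=2,n=4: not 2>4, acc = 4+4 = 8
j=2,n=5: not 2>5, acc = 8+4 = 12
j=2,n=6: not 2>6, acc = 12+4 = 16
j=2,n=7: not 2>7, acc = 16+4 = 20
j=3,n=3: not 3>3, acc = 20+4 = 24
j=3,n=4: not 3>4, acc = 24+4 = 28
j=3,n=5: not 3>5, acc = 28+4 = 32
j=3,n=6: not 3>6, acc = 32+4 = 36
j=3,n=7: not 3>7, acc = 36+4 = 40
j=4,n=3: 4>3, acc = 40+1 = 41
j=4,n=4: not 4>4, acc = 41+4 = 45
j=4,n=5: not 4>5, acc = 45+4 = 49
j=4,n=6: not 4>6, acc = 49+4 = 53
j=4,n=7: not 4>7, acc = 53+4 = 57
j=5,n=3: 5>3, acc = 57+2 = 59
j=5,n=4: 5>4, acc = 59+1 = 60
j=5,n=5: not 5>5, acc = 60+4 = 64
j=5,n=6: not 5>6, acc = 64+4 = 68
j=5,n=7: not 5>7, acc = 68+4 = 72

72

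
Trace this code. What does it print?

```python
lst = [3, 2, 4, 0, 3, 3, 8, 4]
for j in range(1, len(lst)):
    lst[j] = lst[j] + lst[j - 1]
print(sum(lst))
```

j=1: lst[1] = 2+3 = 5 → [3, 5, 4, 0, 3, 3, 8, 4]
j=2: lst[2] = 4+5 = 9 → [3, 5, 9, 0, 3, 3, 8, 4]
j=3: lst[3] = 0+9 = 9 → [3, 5, 9, 9, 3, 3, 8, 4]
j=4: lst[4] = 3+9 = 12 → [3, 5, 9, 9, 12, 3, 8, 4]
j=5: lst[5] = 3+12 = 15 → [3, 5, 9, 9, 12, 15, 8, 4]
j=6: lst[6] = 8+15 = 23 → [3, 5, 9, 9, 12, 15, 23, 4]
j=7: lst[7] = 4+23 = 27 → [3, 5, 9, 9, 12, 15, 23, 27]
sum = 103

103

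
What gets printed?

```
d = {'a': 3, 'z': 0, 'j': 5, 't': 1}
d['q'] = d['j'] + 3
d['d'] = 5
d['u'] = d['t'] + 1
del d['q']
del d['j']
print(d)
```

{'a': 3, 'z': 0, 't': 1, 'd': 5, 'u': 2}

d['q'] = d['j']+3 = 8 → {'a': 3, 'z': 0, 'j': 5, 't': 1, 'q': 8}
d['d'] = 5 → {'a': 3, 'z': 0, 'j': 5, 't': 1, 'q': 8, 'd': 5}
d['u'] = d['t']+1 = 2 → {'a': 3, 'z': 0, 'j': 5, 't': 1, 'q': 8, 'd': 5, 'u': 2}
del 'q' → {'a': 3, 'z': 0, 'j': 5, 't': 1, 'd': 5, 'u': 2}
del 'j' → {'a': 3, 'z': 0, 't': 1, 'd': 5, 'u': 2}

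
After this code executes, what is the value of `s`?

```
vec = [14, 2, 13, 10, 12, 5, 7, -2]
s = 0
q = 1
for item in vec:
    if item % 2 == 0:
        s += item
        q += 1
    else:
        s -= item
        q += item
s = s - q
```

item=14: even, s = 0+14 = 14; q=2
item=2: even, s = 14+2 = 16; q=3
item=13: not even, s = 16-13 = 3; q=16
item=10: even, s = 3+10 = 13; q=17
item=12: even, s = 13+12 = 25; q=18
item=5: not even, s = 25-5 = 20; q=23
item=7: not even, s = 20-7 = 13; q=30
item=-2: even, s = 13+(-2) = 11; q=31
s-q = 11-31 = -20

-20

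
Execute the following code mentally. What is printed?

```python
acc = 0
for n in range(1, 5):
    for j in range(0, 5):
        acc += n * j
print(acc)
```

100

n=1,j=0: acc = 0+0 = 0
n=1,j=1: acc = 0+1 = 1
n=1,j=2: acc = 1+2 = 3
n=1,j=3: acc = 3+3 = 6
n=1,j=4: acc = 6+4 = 10
n=2,j=0: acc = 10+0 = 10
n=2,j=1: acc = 10+2 = 12
n=2,j=2: acc = 12+4 = 16
n=2,j=3: acc = 16+6 = 22
n=2,j=4: acc = 22+8 = 30
n=3,j=0: acc = 30+0 = 30
n=3,j=1: acc = 30+3 = 33
n=3,j=2: acc = 33+6 = 39
n=3,j=3: acc = 39+9 = 48
n=3,j=4: acc = 48+12 = 60
n=4,j=0: acc = 60+0 = 60
n=4,j=1: acc = 60+4 = 64
n=4,j=2: acc = 64+8 = 72
n=4,j=3: acc = 72+12 = 84
n=4,j=4: acc = 84+16 = 100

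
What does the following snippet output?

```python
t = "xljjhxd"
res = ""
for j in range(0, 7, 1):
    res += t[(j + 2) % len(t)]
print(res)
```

j=0: add t[2]='j' → 'j'
j=1: add t[3]='j' → 'jj'
j=2: add t[4]='h' → 'jjh'
j=3: add t[5]='x' → 'jjhx'
j=4: add t[6]='d' → 'jjhxd'
j=5: add t[0]='x' → 'jjhxdx'
j=6: add t[1]='l' → 'jjhxdxl'

jjhxdxl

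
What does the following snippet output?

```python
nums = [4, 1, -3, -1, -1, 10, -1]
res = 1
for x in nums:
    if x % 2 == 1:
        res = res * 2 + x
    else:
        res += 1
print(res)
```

51

x=4: not odd, res = 1+1 = 2
x=1: odd, res = 2*2+1 = 5
x=-3: odd, res = 5*2+(-3) = 7
x=-1: odd, res = 7*2+(-1) = 13
x=-1: odd, res = 13*2+(-1) = 25
x=10: not odd, res = 25+1 = 26
x=-1: odd, res = 26*2+(-1) = 51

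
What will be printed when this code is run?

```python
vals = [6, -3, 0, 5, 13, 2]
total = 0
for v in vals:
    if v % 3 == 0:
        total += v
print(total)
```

3

v=6: %3==0, total = 0+6 = 6
v=-3: %3==0, total = 6+(-3) = 3
v=0: %3==0, total = 3+0 = 3
v=5: not %3==0
v=13: not %3==0
v=2: not %3==0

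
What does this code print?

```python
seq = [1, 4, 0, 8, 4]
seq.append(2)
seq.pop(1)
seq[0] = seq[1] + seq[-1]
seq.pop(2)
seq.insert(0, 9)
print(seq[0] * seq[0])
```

81

append 2 → [1, 4, 0, 8, 4, 2]
pop(1) removes 4 → [1, 0, 8, 4, 2]
seq[0] = seq[1]+seq[-1] = 0+2 = 2 → [2, 0, 8, 4, 2]
pop(2) removes 8 → [2, 0, 4, 2]
insert 9 at 0 → [9, 2, 0, 4, 2]
seq[0]*seq[0] = 9*9 = 81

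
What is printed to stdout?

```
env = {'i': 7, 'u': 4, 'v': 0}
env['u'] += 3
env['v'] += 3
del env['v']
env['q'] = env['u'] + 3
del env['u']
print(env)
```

{'i': 7, 'q': 10}

env['u'] = 4+3 = 7 → {'i': 7, 'u': 7, 'v': 0}
env['v'] = 0+3 = 3 → {'i': 7, 'u': 7, 'v': 3}
del 'v' → {'i': 7, 'u': 7}
env['q'] = env['u']+3 = 10 → {'i': 7, 'u': 7, 'q': 10}
del 'u' → {'i': 7, 'q': 10}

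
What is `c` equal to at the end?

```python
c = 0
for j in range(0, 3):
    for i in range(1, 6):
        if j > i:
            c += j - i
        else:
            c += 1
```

j=0,i=1: not 0>1, c = 0+1 = 1
j=0,i=2: not 0>2, c = 1+1 = 2
j=0,i=3: not 0>3, c = 2+1 = 3
j=0,i=4: not 0>4, c = 3+1 = 4
j=0,i=5: not 0>5, c = 4+1 = 5
j=1,i=1: not 1>1, c = 5+1 = 6
j=1,i=2: not 1>2, c = 6+1 = 7
j=1,i=3: not 1>3, c = 7+1 = 8
j=1,i=4: not 1>4, c = 8+1 = 9
j=1,i=5: not 1>5, c = 9+1 = 10
j=2,i=1: 2>1, c = 10+1 = 11
j=2,i=2: not 2>2, c = 11+1 = 12
j=2,i=3: not 2>3, c = 12+1 = 13
j=2,i=4: not 2>4, c = 13+1 = 14
j=2,i=5: not 2>5, c = 14+1 = 15

15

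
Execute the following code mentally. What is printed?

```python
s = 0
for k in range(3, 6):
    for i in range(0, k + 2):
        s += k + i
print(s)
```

k=3,i=0: s = 0+3 = 3
k=3,i=1: s = 3+4 = 7
k=3,i=2: s = 7+5 = 12
k=3,i=3: s = 12+6 = 18
k=3,i=4: s = 18+7 = 25
k=4,i=0: s = 25+4 = 29
k=4,i=1: s = 29+5 = 34
k=4,i=2: s = 34+6 = 40
k=4,i=3: s = 40+7 = 47
k=4,i=4: s = 47+8 = 55
k=4,i=5: s = 55+9 = 64
k=5,i=0: s = 64+5 = 69
k=5,i=1: s = 69+6 = 75
k=5,i=2: s = 75+7 = 82
k=5,i=3: s = 82+8 = 90
k=5,i=4: s = 90+9 = 99
k=5,i=5: s = 99+10 = 109
k=5,i=6: s = 109+11 = 120

120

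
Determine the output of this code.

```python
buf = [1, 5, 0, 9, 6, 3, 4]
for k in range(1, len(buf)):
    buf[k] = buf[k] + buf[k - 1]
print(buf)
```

k=1: buf[1] = 5+1 = 6 → [1, 6, 0, 9, 6, 3, 4]
k=2: buf[2] = 0+6 = 6 → [1, 6, 6, 9, 6, 3, 4]
k=3: buf[3] = 9+6 = 15 → [1, 6, 6, 15, 6, 3, 4]
k=4: buf[4] = 6+15 = 21 → [1, 6, 6, 15, 21, 3, 4]
k=5: buf[5] = 3+21 = 24 → [1, 6, 6, 15, 21, 24, 4]
k=6: buf[6] = 4+24 = 28 → [1, 6, 6, 15, 21, 24, 28]

[1, 6, 6, 15, 21, 24, 28]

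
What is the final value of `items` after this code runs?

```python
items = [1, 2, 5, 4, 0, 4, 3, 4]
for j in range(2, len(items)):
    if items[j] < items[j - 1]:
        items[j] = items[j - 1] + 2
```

j=2: 5>=2, unchanged → [1, 2, 5, 4, 0, 4, 3, 4]
j=3: 4<5, items[3] = 5+2 = 7 → [1, 2, 5, 7, 0, 4, 3, 4]
j=4: 0<7, items[4] = 7+2 = 9 → [1, 2, 5, 7, 9, 4, 3, 4]
j=5: 4<9, items[5] = 9+2 = 11 → [1, 2, 5, 7, 9, 11, 3, 4]
j=6: 3<11, items[6] = 11+2 = 13 → [1, 2, 5, 7, 9, 11, 13, 4]
j=7: 4<13, items[7] = 13+2 = 15 → [1, 2, 5, 7, 9, 11, 13, 15]

[1, 2, 5, 7, 9, 11, 13, 15]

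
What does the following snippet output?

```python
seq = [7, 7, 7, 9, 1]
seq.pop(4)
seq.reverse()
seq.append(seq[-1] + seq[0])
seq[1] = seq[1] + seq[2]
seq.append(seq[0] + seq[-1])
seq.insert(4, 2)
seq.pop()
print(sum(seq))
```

55

pop(4) removes 1 → [7, 7, 7, 9]
reverse → [9, 7, 7, 7]
append seq[-1]+seq[0] = 7+9 = 16 → [9, 7, 7, 7, 16]
seq[1] = seq[1]+seq[2] = 7+7 = 14 → [9, 14, 7, 7, 16]
append seq[0]+seq[-1] = 9+16 = 25 → [9, 14, 7, 7, 16, 25]
insert 2 at 4 → [9, 14, 7, 7, 2, 16, 25]
pop() removes 25 → [9, 14, 7, 7, 2, 16]
sum = 55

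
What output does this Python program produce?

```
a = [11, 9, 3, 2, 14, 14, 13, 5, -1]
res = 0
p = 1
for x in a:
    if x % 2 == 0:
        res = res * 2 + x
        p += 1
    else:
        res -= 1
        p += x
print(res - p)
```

x=11: not even, res = 0-1 = -1; p=12
x=9: not even, res = (-1)-1 = -2; p=21
x=3: not even, res = (-2)-1 = -3; p=24
x=2: even, res = (-3)*2+2 = -4; p=25
x=14: even, res = (-4)*2+14 = 6; p=26
x=14: even, res = 6*2+14 = 26; p=27
x=13: not even, res = 26-1 = 25; p=40
x=5: not even, res = 25-1 = 24; p=45
x=-1: not even, res = 24-1 = 23; p=44
res-p = 23-44 = -21

-21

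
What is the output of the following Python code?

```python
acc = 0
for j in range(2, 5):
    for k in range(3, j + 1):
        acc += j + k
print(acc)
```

21

j=3,k=3: acc = 0+6 = 6
j=4,k=3: acc = 6+7 = 13
j=4,k=4: acc = 13+8 = 21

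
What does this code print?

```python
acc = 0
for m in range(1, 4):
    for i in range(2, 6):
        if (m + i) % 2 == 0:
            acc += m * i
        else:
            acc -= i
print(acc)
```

m=1,i=2: odd sum, acc = 0-2 = -2
m=1,i=3: even sum, acc = (-2)+3 = 1
m=1,i=4: odd sum, acc = 1-4 = -3
m=1,i=5: even sum, acc = (-3)+5 = 2
m=2,i=2: even sum, acc = 2+4 = 6
m=2,i=3: odd sum, acc = 6-3 = 3
m=2,i=4: even sum, acc = 3+8 = 11
m=2,i=5: odd sum, acc = 11-5 = 6
m=3,i=2: odd sum, acc = 6-2 = 4
m=3,i=3: even sum, acc = 4+9 = 13
m=3,i=4: odd sum, acc = 13-4 = 9
m=3,i=5: even sum, acc = 9+15 = 24

24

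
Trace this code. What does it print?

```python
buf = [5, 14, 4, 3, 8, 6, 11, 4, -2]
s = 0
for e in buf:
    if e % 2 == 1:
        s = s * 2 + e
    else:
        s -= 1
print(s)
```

e=5: odd, s = 0*2+5 = 5
e=14: not odd, s = 5-1 = 4
e=4: not odd, s = 4-1 = 3
e=3: odd, s = 3*2+3 = 9
e=8: not odd, s = 9-1 = 8
e=6: not odd, s = 8-1 = 7
e=11: odd, s = 7*2+11 = 25
e=4: not odd, s = 25-1 = 24
e=-2: not odd, s = 24-1 = 23

23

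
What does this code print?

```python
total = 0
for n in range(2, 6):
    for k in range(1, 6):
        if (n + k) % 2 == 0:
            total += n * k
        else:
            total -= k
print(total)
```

78

n=2,k=1: odd sum, total = 0-1 = -1
n=2,k=2: even sum, total = (-1)+4 = 3
n=2,k=3: odd sum, total = 3-3 = 0
n=2,k=4: even sum, total = 0+8 = 8
n=2,k=5: odd sum, total = 8-5 = 3
n=3,k=1: even sum, total = 3+3 = 6
n=3,k=2: odd sum, total = 6-2 = 4
n=3,k=3: even sum, total = 4+9 = 13
n=3,k=4: odd sum, total = 13-4 = 9
n=3,k=5: even sum, total = 9+15 = 24
n=4,k=1: odd sum, total = 24-1 = 23
n=4,k=2: even sum, total = 23+8 = 31
n=4,k=3: odd sum, total = 31-3 = 28
n=4,k=4: even sum, total = 28+16 = 44
n=4,k=5: odd sum, total = 44-5 = 39
n=5,k=1: even sum, total = 39+5 = 44
n=5,k=2: odd sum, total = 44-2 = 42
n=5,k=3: even sum, total = 42+15 = 57
n=5,k=4: odd sum, total = 57-4 = 53
n=5,k=5: even sum, total = 53+25 = 78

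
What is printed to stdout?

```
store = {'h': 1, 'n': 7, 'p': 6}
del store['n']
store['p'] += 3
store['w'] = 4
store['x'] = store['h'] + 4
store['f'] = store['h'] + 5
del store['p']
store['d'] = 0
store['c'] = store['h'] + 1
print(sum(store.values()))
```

del 'n' → {'h': 1, 'p': 6}
store['p'] = 6+3 = 9 → {'h': 1, 'p': 9}
store['w'] = 4 → {'h': 1, 'p': 9, 'w': 4}
store['x'] = store['h']+4 = 5 → {'h': 1, 'p': 9, 'w': 4, 'x': 5}
store['f'] = store['h']+5 = 6 → {'h': 1, 'p': 9, 'w': 4, 'x': 5, 'f': 6}
del 'p' → {'h': 1, 'w': 4, 'x': 5, 'f': 6}
store['d'] = 0 → {'h': 1, 'w': 4, 'x': 5, 'f': 6, 'd': 0}
store['c'] = store['h']+1 = 2 → {'h': 1, 'w': 4, 'x': 5, 'f': 6, 'd': 0, 'c': 2}
sum of values = 18

18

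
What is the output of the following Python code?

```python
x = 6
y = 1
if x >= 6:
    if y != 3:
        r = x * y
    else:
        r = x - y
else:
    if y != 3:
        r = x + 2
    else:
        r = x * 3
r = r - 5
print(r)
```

x=6, y=1
x >= 6 is True; y != 3 is True
→ r = x * y = 6
r = 6-5 = 1

1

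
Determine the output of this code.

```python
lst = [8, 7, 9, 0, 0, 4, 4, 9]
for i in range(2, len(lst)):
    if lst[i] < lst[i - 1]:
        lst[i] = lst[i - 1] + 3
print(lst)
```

i=2: 9>=7, unchanged → [8, 7, 9, 0, 0, 4, 4, 9]
i=3: 0<9, lst[3] = 9+3 = 12 → [8, 7, 9, 12, 0, 4, 4, 9]
i=4: 0<12, lst[4] = 12+3 = 15 → [8, 7, 9, 12, 15, 4, 4, 9]
i=5: 4<15, lst[5] = 15+3 = 18 → [8, 7, 9, 12, 15, 18, 4, 9]
i=6: 4<18, lst[6] = 18+3 = 21 → [8, 7, 9, 12, 15, 18, 21, 9]
i=7: 9<21, lst[7] = 21+3 = 24 → [8, 7, 9, 12, 15, 18, 21, 24]

[8, 7, 9, 12, 15, 18, 21, 24]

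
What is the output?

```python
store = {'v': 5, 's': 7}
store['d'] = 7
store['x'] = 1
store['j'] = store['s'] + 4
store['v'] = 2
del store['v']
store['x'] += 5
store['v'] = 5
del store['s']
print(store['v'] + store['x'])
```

11

store['d'] = 7 → {'v': 5, 's': 7, 'd': 7}
store['x'] = 1 → {'v': 5, 's': 7, 'd': 7, 'x': 1}
store['j'] = store['s']+4 = 11 → {'v': 5, 's': 7, 'd': 7, 'x': 1, 'j': 11}
store['v'] = 2 → {'v': 2, 's': 7, 'd': 7, 'x': 1, 'j': 11}
del 'v' → {'s': 7, 'd': 7, 'x': 1, 'j': 11}
store['x'] = 1+5 = 6 → {'s': 7, 'd': 7, 'x': 6, 'j': 11}
store['v'] = 5 → {'s': 7, 'd': 7, 'x': 6, 'j': 11, 'v': 5}
del 's' → {'d': 7, 'x': 6, 'j': 11, 'v': 5}
store['v']+store['x'] = 5+6 = 11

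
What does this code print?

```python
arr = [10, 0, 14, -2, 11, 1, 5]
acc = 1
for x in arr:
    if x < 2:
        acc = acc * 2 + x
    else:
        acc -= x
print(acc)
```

-158

x=10: not <2, acc = 1-10 = -9
x=0: <2, acc = (-9)*2+0 = -18
x=14: not <2, acc = (-18)-14 = -32
x=-2: <2, acc = (-32)*2+(-2) = -66
x=11: not <2, acc = (-66)-11 = -77
x=1: <2, acc = (-77)*2+1 = -153
x=5: not <2, acc = (-153)-5 = -158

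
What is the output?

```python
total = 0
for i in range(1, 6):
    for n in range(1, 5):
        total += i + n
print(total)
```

110

i=1,n=1: total = 0+2 = 2
i=1,n=2: total = 2+3 = 5
i=1,n=3: total = 5+4 = 9
i=1,n=4: total = 9+5 = 14
i=2,n=1: total = 14+3 = 17
i=2,n=2: total = 17+4 = 21
i=2,n=3: total = 21+5 = 26
i=2,n=4: total = 26+6 = 32
i=3,n=1: total = 32+4 = 36
i=3,n=2: total = 36+5 = 41
i=3,n=3: total = 41+6 = 47
i=3,n=4: total = 47+7 = 54
i=4,n=1: total = 54+5 = 59
i=4,n=2: total = 59+6 = 65
i=4,n=3: total = 65+7 = 72
i=4,n=4: total = 72+8 = 80
i=5,n=1: total = 80+6 = 86
i=5,n=2: total = 86+7 = 93
i=5,n=3: total = 93+8 = 101
i=5,n=4: total = 101+9 = 110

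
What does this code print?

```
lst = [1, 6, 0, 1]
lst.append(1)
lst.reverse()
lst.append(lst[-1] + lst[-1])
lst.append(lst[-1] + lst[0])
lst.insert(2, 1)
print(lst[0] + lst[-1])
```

append 1 → [1, 6, 0, 1, 1]
reverse → [1, 1, 0, 6, 1]
append lst[-1]+lst[-1] = 1+1 = 2 → [1, 1, 0, 6, 1, 2]
append lst[-1]+lst[0] = 2+1 = 3 → [1, 1, 0, 6, 1, 2, 3]
insert 1 at 2 → [1, 1, 1, 0, 6, 1, 2, 3]
lst[0]+lst[-1] = 1+3 = 4

4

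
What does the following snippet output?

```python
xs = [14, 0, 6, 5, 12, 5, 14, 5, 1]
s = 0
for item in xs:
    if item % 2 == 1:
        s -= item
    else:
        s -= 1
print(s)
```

-21

item=14: not odd, s = 0-1 = -1
item=0: not odd, s = (-1)-1 = -2
item=6: not odd, s = (-2)-1 = -3
item=5: odd, s = (-3)-5 = -8
item=12: not odd, s = (-8)-1 = -9
item=5: odd, s = (-9)-5 = -14
item=14: not odd, s = (-14)-1 = -15
item=5: odd, s = (-15)-5 = -20
item=1: odd, s = (-20)-1 = -21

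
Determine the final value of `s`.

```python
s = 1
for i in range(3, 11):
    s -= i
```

-51

i=3: s = 1-3 = -2
i=4: s = (-2)-4 = -6
i=5: s = (-6)-5 = -11
i=6: s = (-11)-6 = -17
i=7: s = (-17)-7 = -24
i=8: s = (-24)-8 = -32
i=9: s = (-32)-9 = -41
i=10: s = (-41)-10 = -51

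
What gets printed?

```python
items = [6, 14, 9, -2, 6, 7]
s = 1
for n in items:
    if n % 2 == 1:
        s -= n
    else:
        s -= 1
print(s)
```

n=6: not odd, s = 1-1 = 0
n=14: not odd, s = 0-1 = -1
n=9: odd, s = (-1)-9 = -10
n=-2: not odd, s = (-10)-1 = -11
n=6: not odd, s = (-11)-1 = -12
n=7: odd, s = (-12)-7 = -19

-19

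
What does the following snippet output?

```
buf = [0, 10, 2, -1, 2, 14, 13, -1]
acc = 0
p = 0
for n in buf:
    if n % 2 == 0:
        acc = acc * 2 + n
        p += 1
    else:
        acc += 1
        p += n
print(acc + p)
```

n=0: even, acc = 0*2+0 = 0; p=1
n=10: even, acc = 0*2+10 = 10; p=2
n=2: even, acc = 10*2+2 = 22; p=3
n=-1: not even, acc = 22+1 = 23; p=2
n=2: even, acc = 23*2+2 = 48; p=3
n=14: even, acc = 48*2+14 = 110; p=4
n=13: not even, acc = 110+1 = 111; p=17
n=-1: not even, acc = 111+1 = 112; p=16
acc+p = 112+16 = 128

128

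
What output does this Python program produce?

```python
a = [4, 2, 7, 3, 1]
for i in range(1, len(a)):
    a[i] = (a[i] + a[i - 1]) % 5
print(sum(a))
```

i=1: a[1] = (2+4)%5 = 1 → [4, 1, 7, 3, 1]
i=2: a[2] = (7+1)%5 = 3 → [4, 1, 3, 3, 1]
i=3: a[3] = (3+3)%5 = 1 → [4, 1, 3, 1, 1]
i=4: a[4] = (1+1)%5 = 2 → [4, 1, 3, 1, 2]
sum = 11

11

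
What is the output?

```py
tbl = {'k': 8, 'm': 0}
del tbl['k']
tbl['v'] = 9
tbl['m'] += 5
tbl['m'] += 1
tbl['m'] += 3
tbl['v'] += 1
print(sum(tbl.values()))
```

del 'k' → {'m': 0}
tbl['v'] = 9 → {'m': 0, 'v': 9}
tbl['m'] = 0+5 = 5 → {'m': 5, 'v': 9}
tbl['m'] = 5+1 = 6 → {'m': 6, 'v': 9}
tbl['m'] = 6+3 = 9 → {'m': 9, 'v': 9}
tbl['v'] = 9+1 = 10 → {'m': 9, 'v': 10}
sum of values = 19

19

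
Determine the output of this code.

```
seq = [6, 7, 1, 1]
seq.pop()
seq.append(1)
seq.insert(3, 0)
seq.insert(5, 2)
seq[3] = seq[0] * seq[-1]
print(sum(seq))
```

29

pop() removes 1 → [6, 7, 1]
append 1 → [6, 7, 1, 1]
insert 0 at 3 → [6, 7, 1, 0, 1]
insert 2 at 5 → [6, 7, 1, 0, 1, 2]
seq[3] = seq[0]*seq[-1] = 6*2 = 12 → [6, 7, 1, 12, 1, 2]
sum = 29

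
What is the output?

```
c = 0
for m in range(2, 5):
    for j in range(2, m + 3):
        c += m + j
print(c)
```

m=2,j=2: c = 0+4 = 4
m=2,j=3: c = 4+5 = 9
m=2,j=4: c = 9+6 = 15
m=3,j=2: c = 15+5 = 20
m=3,j=3: c = 20+6 = 26
m=3,j=4: c = 26+7 = 33
m=3,j=5: c = 33+8 = 41
m=4,j=2: c = 41+6 = 47
m=4,j=3: c = 47+7 = 54
m=4,j=4: c = 54+8 = 62
m=4,j=5: c = 62+9 = 71
m=4,j=6: c = 71+10 = 81

81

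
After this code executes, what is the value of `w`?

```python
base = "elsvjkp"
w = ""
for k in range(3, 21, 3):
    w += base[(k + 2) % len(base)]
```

k=3: add base[5]='k' → 'k'
k=6: add base[1]='l' → 'kl'
k=9: add base[4]='j' → 'klj'
k=12: add base[0]='e' → 'klje'
k=15: add base[3]='v' → 'kljev'
k=18: add base[6]='p' → 'kljevp'

'kljevp'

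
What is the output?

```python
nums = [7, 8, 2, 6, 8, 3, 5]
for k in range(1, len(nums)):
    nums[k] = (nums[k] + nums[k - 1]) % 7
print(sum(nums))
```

k=1: nums[1] = (8+7)%7 = 1 → [7, 1, 2, 6, 8, 3, 5]
k=2: nums[2] = (2+1)%7 = 3 → [7, 1, 3, 6, 8, 3, 5]
k=3: nums[3] = (6+3)%7 = 2 → [7, 1, 3, 2, 8, 3, 5]
k=4: nums[4] = (8+2)%7 = 3 → [7, 1, 3, 2, 3, 3, 5]
k=5: nums[5] = (3+3)%7 = 6 → [7, 1, 3, 2, 3, 6, 5]
k=6: nums[6] = (5+6)%7 = 4 → [7, 1, 3, 2, 3, 6, 4]
sum = 26

26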